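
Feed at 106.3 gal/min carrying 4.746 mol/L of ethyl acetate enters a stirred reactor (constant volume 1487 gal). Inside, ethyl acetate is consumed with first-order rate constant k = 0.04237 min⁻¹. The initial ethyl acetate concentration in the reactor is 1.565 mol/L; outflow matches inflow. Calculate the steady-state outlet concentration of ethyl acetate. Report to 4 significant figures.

V dC/dt = Q(C_in − C) − k V C.
At steady state: 0 = Q C_in − (Q + kV) C_ss, so C_ss = Q C_in/(Q + kV).
C_ss = 106.3·4.746/(106.3 + 0.04237·1487) = 504.500/169.304 = 2.97984 mol/L.

2.980 mol/L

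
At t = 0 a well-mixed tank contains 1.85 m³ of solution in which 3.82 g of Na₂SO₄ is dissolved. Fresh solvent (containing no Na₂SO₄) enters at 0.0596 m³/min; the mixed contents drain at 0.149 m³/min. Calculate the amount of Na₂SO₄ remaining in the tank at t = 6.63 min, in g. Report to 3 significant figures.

2.01 g

Total volume: dV/dt = Q_in − Q_out = -0.089400 m³/min, so V(t) = 1.85 − 0.089400 t and V(6.63) = 1.2573 m³.
Species balance (pure solvent in): dm/dt = −Q_out · m/V(t).
Separate: dm/m = −Q_out dt/V(t) ⇒ ln(m/m₀) = −(Q_out/(Q_in−Q_out)) ln(V/V₀).
m = m₀ (V₀/V)^(Q_out/(Q_in−Q_out)) = 3.82 × (1.85/1.2573)^(-1.6667) = 2.0068 g.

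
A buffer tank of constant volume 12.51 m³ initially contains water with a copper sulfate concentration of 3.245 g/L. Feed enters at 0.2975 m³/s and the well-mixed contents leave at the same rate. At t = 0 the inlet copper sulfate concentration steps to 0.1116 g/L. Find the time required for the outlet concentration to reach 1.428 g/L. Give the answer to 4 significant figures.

Species balance: V dC/dt = Q(C_in − C) ⇒ τ = V/Q = 42.0504 s.
C(t) = C_in + (C₀ − C_in) e^(−t/τ). Set C = 1.428 and solve for t:
e^(−t/τ) = (C − C_in)/(C₀ − C_in) = (1.428 − 0.1116)/(3.245 − 0.1116) = 0.420119
t = −τ ln(…) = 42.0504 × 0.867218 = 36.4669 s.

36.47 s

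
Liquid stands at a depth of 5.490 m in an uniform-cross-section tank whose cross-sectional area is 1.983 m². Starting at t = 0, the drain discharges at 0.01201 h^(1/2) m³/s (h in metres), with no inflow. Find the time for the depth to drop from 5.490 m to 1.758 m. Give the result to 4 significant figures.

With no inflow, A dh/dt = −0.01201 √h.
This is separable: 2 d(√h)/dt = −0.01201/A, so √h = √h₀ − (0.01201/(2A)) t.
t = 2A(√h₀ − √h)/0.01201 = 2·1.983·(√5.490 − √1.758)/0.01201
  = 3.96600 × (2.34307 − 1.32590) / 0.01201 = 335.898 s.

335.9 s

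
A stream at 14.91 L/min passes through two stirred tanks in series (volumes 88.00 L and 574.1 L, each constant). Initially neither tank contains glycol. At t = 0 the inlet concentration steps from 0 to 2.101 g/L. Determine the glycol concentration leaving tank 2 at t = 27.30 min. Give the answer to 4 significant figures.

0.8836 g/L

Species balance on tank i: dCᵢ/dt = (Cᵢ₋₁ − Cᵢ)/τᵢ with τᵢ = Vᵢ/Q.
τ₁ = 88.00/14.91 = 5.90208 min; τ₂ = 574.1/14.91 = 38.5044 min.
Tank 1: C₁ = C_in(1 − e^(−t/τ₁)). Tank 2 (τ₁ ≠ τ₂): C₂ = C_in[1 − (τ₁ e^(−t/τ₁) − τ₂ e^(−t/τ₂))/(τ₁ − τ₂)].
At t = 27.30: e^(−t/τ₁) = 0.00979887, e^(−t/τ₂) = 0.492131.
C₂ = 2.101·[1 − (5.90208·0.00979887 − 38.5044·0.492131)/(-32.6023)] = 2.101·0.420551 = 0.883578 g/L.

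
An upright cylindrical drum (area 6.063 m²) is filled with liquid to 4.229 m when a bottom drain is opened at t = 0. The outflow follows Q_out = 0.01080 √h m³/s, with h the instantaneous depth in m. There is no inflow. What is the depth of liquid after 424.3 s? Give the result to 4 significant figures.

2.818 m

With no inflow, A dh/dt = −0.01080 √h.
∫ h^(−1/2) dh = −(0.01080/A) ∫ dt, giving 2√h = 2√h₀ − (0.01080/A) t.
√h = √4.229 − 0.01080·424.3/(2·6.063) = 2.05645 − 0.377902 = 1.67855.
h = 1.67855² = 2.81753 m.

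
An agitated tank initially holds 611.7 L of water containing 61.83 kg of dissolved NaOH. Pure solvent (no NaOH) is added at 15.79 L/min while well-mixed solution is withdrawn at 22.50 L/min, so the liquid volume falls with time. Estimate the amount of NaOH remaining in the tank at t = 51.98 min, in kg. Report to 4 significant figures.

3.643 kg

Let m(t) be the amount of NaOH. Volume: V(t) = V₀ + (Q_in − Q_out) t = 611.7 − 6.71000 t; V(51.98) = 262.914 L.
Solute balance: dm/dt = 0 − Q_out C = −Q_out m/V(t).
Separate: dm/m = −Q_out dt/V(t) ⇒ ln(m/m₀) = −(Q_out/(Q_in−Q_out)) ln(V/V₀).
m = m₀ (V₀/V)^(Q_out/(Q_in−Q_out)) = 61.83 × (611.7/262.914)^(-3.35320) = 3.64332 kg.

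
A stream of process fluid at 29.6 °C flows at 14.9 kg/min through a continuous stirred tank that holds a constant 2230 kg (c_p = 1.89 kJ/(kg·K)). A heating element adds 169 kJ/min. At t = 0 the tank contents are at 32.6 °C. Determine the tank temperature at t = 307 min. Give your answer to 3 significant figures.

35.2 °C

M c_p dT/dt = ṁ c_p (T_in − T) + Q̇.
τ = M/ṁ = 149.66 min; T_ss = T_in + Q̇/(ṁ c_p) = 29.6 + 169/(14.9·1.89) = 35.601 °C.
T approaches T_ss exponentially: T(t) = T_ss + (T₀ − T_ss) e^(−t/τ).
T(307) = 35.601 + (-3.0012)·e^(−307/149.66) = 35.601 + (-3.0012)·0.12857 = 35.215 °C.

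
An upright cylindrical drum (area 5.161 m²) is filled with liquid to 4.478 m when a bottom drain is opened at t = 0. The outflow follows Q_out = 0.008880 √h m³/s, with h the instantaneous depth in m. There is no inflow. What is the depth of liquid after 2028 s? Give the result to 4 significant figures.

0.1380 m

With no inflow, A dh/dt = −0.008880 √h.
∫ h^(−1/2) dh = −(0.008880/A) ∫ dt, giving 2√h = 2√h₀ − (0.008880/A) t.
√h = √4.478 − 0.008880·2028/(2·5.161) = 2.11613 − 1.74469 = 0.371443.
h = 0.371443² = 0.137970 m.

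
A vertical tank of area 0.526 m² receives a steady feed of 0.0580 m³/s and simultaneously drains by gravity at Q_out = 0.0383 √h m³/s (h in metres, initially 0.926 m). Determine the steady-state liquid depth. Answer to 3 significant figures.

2.29 m

A dh/dt = Q_in − 0.0383 √h. Steady state requires inflow = outflow:
Q_in = 0.0383 √h_ss ⇒ √h_ss = 0.0580/0.0383 = 1.5144.
h_ss = 1.5144² = 2.2933 m. (Since h₀ = 0.926 m < h_ss, the level will rise toward this value.)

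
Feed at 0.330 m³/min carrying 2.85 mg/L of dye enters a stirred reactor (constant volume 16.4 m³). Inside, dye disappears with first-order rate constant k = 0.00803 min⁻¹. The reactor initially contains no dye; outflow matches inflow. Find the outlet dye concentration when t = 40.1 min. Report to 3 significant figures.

1.38 mg/L

Accumulation = in − out − consumed: V dC/dt = Q C_in − Q C − k V C.
This is linear with rate a = Q/V + k = 0.028152 min⁻¹.
C_ss = Q C_in/(Q + kV) = 2.0371 mg/L; C(t) = C_ss + (C₀ − C_ss) e^(−a t).
C(40.1) = 2.0371 + (-2.0371)·e^(−0.028152·40.1) = 2.0371 + (-2.0371)·0.32339 = 1.3783 mg/L.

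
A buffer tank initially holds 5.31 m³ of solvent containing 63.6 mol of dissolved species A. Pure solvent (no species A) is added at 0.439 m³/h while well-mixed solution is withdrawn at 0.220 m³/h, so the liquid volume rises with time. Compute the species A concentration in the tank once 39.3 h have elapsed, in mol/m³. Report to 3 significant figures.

Let m(t) be the amount of species A. Volume: V(t) = V₀ + (Q_in − Q_out) t = 5.31 + 0.21900 t; V(39.3) = 13.917 m³.
Species balance (pure solvent in): dm/dt = −Q_out · m/V(t).
Separate: dm/m = −Q_out dt/V(t) ⇒ ln(m/m₀) = −(Q_out/(Q_in−Q_out)) ln(V/V₀).
m = m₀ (V₀/V)^(Q_out/(Q_in−Q_out)) = 63.6 × (5.31/13.917)^(1.0046) = 24.160 mol.
C = m/V = 24.160/13.917 = 1.7361 mol/m³.

1.74 mol/m³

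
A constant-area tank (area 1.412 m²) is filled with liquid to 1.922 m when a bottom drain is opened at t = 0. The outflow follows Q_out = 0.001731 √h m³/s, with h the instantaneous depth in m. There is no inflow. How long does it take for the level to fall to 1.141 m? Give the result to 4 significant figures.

Accumulation of liquid (constant cross-section A): A dh/dt = −0.001731 √h.
This is separable: 2 d(√h)/dt = −0.001731/A, so √h = √h₀ − (0.001731/(2A)) t.
t = 2A(√h₀ − √h)/0.001731 = 2·1.412·(√1.922 − √1.141)/0.001731
  = 2.82400 × (1.38636 − 1.06818) / 0.001731 = 519.097 s.

519.1 s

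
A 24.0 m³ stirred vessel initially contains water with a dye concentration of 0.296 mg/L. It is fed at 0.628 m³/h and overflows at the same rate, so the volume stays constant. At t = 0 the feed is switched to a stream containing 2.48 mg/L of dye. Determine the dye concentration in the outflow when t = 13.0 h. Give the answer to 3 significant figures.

0.926 mg/L

Species balance on the tank: V dC/dt = Q(C_in − C).
So dC/dt = (C_in − C)/τ with τ = V/Q = 24.0/0.628 = 38.217 h.
This is linear first-order; C(t) = C_in + (C₀ − C_in) e^(−t/τ).
C(13.0) = 2.48 + (0.296 − 2.48)·e^(−13.0/38.217) = 2.48 + (-2.1840)·0.71165 = 0.92575 mg/L.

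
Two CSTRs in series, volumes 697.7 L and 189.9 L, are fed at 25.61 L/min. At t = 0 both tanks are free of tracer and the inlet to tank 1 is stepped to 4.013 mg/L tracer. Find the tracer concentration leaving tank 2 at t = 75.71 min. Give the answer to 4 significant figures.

Species balance on tank i: dCᵢ/dt = (Cᵢ₋₁ − Cᵢ)/τᵢ with τᵢ = Vᵢ/Q.
τ₁ = 697.7/25.61 = 27.2433 min; τ₂ = 189.9/25.61 = 7.41507 min.
Solving the cascade with C₁(0)=C₂(0)=0 gives C₂(t) = C_in[1 − (τ₁ e^(−t/τ₁) − τ₂ e^(−t/τ₂))/(τ₁ − τ₂)].
At t = 75.71: e^(−t/τ₁) = 0.0620984, e^(−t/τ₂) = 3.67900e-05.
C₂ = 4.013·[1 − (27.2433·0.0620984 − 7.41507·3.67900e-05)/(19.8282)] = 4.013·0.914693 = 3.67066 mg/L.

3.671 mg/L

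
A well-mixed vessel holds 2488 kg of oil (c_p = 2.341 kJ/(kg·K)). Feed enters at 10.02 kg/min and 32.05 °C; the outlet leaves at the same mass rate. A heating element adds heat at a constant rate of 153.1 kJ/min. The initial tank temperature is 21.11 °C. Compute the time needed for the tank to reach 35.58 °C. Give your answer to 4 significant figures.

437.7 min

M c_p dT/dt = ṁ c_p (T_in − T) + Q̇.
τ = M/ṁ = 248.303 min; T_ss = T_in + Q̇/(ṁ c_p) = 38.5769 °C.
T(t) = T_ss + (T₀ − T_ss) e^(−t/τ). Set T = 35.58:
e^(−t/τ) = (35.58 − 38.5769)/(21.11 − 38.5769) = 0.171575
t = −248.303 · ln(0.171575) = 437.693 min.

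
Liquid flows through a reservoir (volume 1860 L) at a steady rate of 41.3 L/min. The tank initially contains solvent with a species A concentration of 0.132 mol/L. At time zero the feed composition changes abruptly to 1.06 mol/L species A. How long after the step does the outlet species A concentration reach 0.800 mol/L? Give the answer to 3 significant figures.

57.3 min

Species balance: V dC/dt = Q(C_in − C) ⇒ τ = V/Q = 45.036 min.
C(t) = C_in + (C₀ − C_in) e^(−t/τ). Set C = 0.800 and solve for t:
e^(−t/τ) = (C − C_in)/(C₀ − C_in) = (0.800 − 1.06)/(0.132 − 1.06) = 0.28017
t = −τ ln(…) = 45.036 × 1.2724 = 57.302 min.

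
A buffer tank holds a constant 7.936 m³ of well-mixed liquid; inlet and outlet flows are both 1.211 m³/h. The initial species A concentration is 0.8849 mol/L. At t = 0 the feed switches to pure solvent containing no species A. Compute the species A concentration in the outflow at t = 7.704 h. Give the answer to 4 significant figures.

Transient balance on the dissolved component: V dC/dt = Q(C_in − C).
So dC/dt = (C_in − C)/τ with τ = V/Q = 7.936/1.211 = 6.55326 h.
Solution: C(t) = C_in + (C₀ − C_in) e^(−t/τ).
C(7.704) = 0 + (0.8849 − 0)·e^(−7.704/6.55326) = 0 + (0.884900)·0.308634 = 0.273111 mol/L.

0.2731 mol/L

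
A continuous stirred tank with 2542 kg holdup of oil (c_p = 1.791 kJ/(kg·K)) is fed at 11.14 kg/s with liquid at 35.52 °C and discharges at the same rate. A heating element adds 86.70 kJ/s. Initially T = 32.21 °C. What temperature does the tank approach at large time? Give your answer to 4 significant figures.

Heat balance on the well-mixed liquid: M c_p dT/dt = ṁ c_p (T_in − T) + 86.70.
At steady state dT/dt = 0 ⇒ T_ss = T_in + Q̇/(ṁ c_p) = 35.52 + 86.70/(11.14·1.791) = 39.8655 °C.

39.87 °C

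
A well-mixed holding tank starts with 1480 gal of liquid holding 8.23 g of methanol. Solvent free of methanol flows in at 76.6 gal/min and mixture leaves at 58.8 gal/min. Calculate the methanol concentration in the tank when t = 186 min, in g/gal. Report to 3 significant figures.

Let m(t) be the amount of methanol. Volume: V(t) = V₀ + (Q_in − Q_out) t = 1480 + 17.800 t; V(186) = 4790.8 gal.
No methanol enters, so dm/dt = −Q_out · (m/V).
Separate: dm/m = −Q_out dt/V(t) ⇒ ln(m/m₀) = −(Q_out/(Q_in−Q_out)) ln(V/V₀).
m = m₀ (V₀/V)^(Q_out/(Q_in−Q_out)) = 8.23 × (1480/4790.8)^(3.3034) = 0.16990 g.
C = m/V = 0.16990/4790.8 = 3.5464e-05 g/gal.

3.55e-05 g/gal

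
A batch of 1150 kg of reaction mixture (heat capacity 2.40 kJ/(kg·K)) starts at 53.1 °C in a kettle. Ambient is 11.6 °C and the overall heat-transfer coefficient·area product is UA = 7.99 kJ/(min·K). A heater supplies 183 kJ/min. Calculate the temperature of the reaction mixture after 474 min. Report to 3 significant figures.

39.2 °C

Heat balance on the well-mixed liquid: M c_p dT/dt = −UA(T − T_amb) + Q̇.
dT/dt = (T_ss − T)/τ with T_ss = T_amb + Q̇/UA = 11.6 + 183/7.99 = 34.504 °C, τ = M c_p/UA = 1150·2.40/7.99 = 345.43 min.
Solution: T(t) = T_ss + (T₀ − T_ss) e^(−t/τ).
T(474) = 34.504 + (18.596)·0.25355 = 39.219 °C.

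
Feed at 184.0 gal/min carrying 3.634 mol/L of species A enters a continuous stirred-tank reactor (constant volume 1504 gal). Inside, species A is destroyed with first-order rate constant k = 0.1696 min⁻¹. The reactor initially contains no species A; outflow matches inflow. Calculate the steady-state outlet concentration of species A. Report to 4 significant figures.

1.523 mol/L

V dC/dt = Q(C_in − C) − k V C.
Steady state (dC/dt = 0): C_ss = Q C_in/(Q + kV) = C_in/(1 + kV/Q).
C_ss = 184.0·3.634/(184.0 + 0.1696·1504) = 668.656/439.078 = 1.52286 mol/L.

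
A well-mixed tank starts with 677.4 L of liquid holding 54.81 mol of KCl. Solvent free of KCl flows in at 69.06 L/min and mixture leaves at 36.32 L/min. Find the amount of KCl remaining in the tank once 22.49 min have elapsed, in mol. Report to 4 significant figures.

Let m(t) be the amount of KCl. Volume: V(t) = V₀ + (Q_in − Q_out) t = 677.4 + 32.7400 t; V(22.49) = 1413.72 L.
Species balance (pure solvent in): dm/dt = −Q_out · m/V(t).
dm/m = −Q_out dt/(V₀ + 32.7400 t); integrating gives ln(m/m₀) = −(Q_out/(Q_in−Q_out)) ln(V/V₀).
m = m₀ (V₀/V)^(Q_out/(Q_in−Q_out)) = 54.81 × (677.4/1413.72)^(1.10935) = 24.2327 mol.

24.23 mol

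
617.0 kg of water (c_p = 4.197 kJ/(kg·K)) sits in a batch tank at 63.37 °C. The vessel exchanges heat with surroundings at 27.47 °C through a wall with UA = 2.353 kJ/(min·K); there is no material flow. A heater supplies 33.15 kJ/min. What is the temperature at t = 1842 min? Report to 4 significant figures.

45.65 °C

Lumped-capacitance energy balance: M c_p dT/dt = UA(T_amb − T) + Q̇.
dT/dt = (T_ss − T)/τ with T_ss = T_amb + Q̇/UA = 27.47 + 33.15/2.353 = 41.5584 °C, τ = M c_p/UA = 617.0·4.197/2.353 = 1100.53 min.
T approaches T_ss exponentially: T(t) = T_ss + (T₀ − T_ss) e^(−t/τ).
T(1842) = 41.5584 + (21.8116)·0.187545 = 45.6490 °C.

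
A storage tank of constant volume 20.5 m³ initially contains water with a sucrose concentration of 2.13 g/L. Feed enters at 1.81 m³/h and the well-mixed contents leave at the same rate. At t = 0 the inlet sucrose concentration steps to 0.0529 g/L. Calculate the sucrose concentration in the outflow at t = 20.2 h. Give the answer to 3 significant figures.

Species balance on the tank: V dC/dt = Q(C_in − C).
So dC/dt = (C_in − C)/τ with τ = V/Q = 20.5/1.81 = 11.326 h.
C approaches C_in exponentially: C(t) = C_in + (C₀ − C_in) e^(−t/τ).
C(20.2) = 0.0529 + (2.13 − 0.0529)·e^(−20.2/11.326) = 0.0529 + (2.0771)·0.16805 = 0.40195 g/L.

0.402 g/L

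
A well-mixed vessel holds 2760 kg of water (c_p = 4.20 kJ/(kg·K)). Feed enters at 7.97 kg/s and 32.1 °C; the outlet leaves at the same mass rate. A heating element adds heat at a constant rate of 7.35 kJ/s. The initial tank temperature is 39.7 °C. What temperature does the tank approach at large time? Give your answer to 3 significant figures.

32.3 °C

M c_p dT/dt = ṁ c_p (T_in − T) + Q̇.
At steady state dT/dt = 0 ⇒ T_ss = T_in + Q̇/(ṁ c_p) = 32.1 + 7.35/(7.97·4.20) = 32.320 °C.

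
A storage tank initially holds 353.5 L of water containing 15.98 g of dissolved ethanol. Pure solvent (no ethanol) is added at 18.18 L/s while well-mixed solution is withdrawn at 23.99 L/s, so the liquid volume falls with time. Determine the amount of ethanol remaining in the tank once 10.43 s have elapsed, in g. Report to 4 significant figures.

7.351 g

Total volume: dV/dt = Q_in − Q_out = -5.81000 L/s, so V(t) = 353.5 − 5.81000 t and V(10.43) = 292.902 L.
No ethanol enters, so dm/dt = −Q_out · (m/V).
dm/m = −Q_out dt/(V₀ − 5.81000 t); integrating gives ln(m/m₀) = −(Q_out/(Q_in−Q_out)) ln(V/V₀).
m = m₀ (V₀/V)^(Q_out/(Q_in−Q_out)) = 15.98 × (353.5/292.902)^(-4.12909) = 7.35130 g.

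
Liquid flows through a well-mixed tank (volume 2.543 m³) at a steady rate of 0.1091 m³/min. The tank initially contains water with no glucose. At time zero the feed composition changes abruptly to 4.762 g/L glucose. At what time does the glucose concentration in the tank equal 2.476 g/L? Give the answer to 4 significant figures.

17.11 min

Accumulation = in − out for the solute gives V dC/dt = Q(C_in − C), so τ = V/Q = 23.3089 min.
C(t) = C_in + (C₀ − C_in) e^(−t/τ). Set C = 2.476 and solve for t:
e^(−t/τ) = (C − C_in)/(C₀ − C_in) = (2.476 − 4.762)/(0 − 4.762) = 0.480050
t = −τ ln(…) = 23.3089 × 0.733864 = 17.1056 min.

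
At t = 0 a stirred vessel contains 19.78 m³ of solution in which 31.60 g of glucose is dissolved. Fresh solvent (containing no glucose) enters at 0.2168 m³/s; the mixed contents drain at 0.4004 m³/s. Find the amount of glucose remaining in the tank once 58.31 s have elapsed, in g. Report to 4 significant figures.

5.776 g

Let m(t) be the amount of glucose. Volume: V(t) = V₀ + (Q_in − Q_out) t = 19.78 − 0.183600 t; V(58.31) = 9.07428 m³.
No glucose enters, so dm/dt = −Q_out · (m/V).
dm/m = −Q_out dt/(V₀ − 0.183600 t); integrating gives ln(m/m₀) = −(Q_out/(Q_in−Q_out)) ln(V/V₀).
m = m₀ (V₀/V)^(Q_out/(Q_in−Q_out)) = 31.60 × (19.78/9.07428)^(-2.18083) = 5.77650 g.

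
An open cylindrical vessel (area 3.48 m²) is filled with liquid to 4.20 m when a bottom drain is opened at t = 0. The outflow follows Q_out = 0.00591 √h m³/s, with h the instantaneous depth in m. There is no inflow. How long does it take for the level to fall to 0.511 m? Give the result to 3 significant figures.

1570 s

Unsteady balance on liquid volume: A dh/dt = −0.00591 √h.
This is separable: 2 d(√h)/dt = −0.00591/A, so √h = √h₀ − (0.00591/(2A)) t.
t = 2A(√h₀ − √h)/0.00591 = 2·3.48·(√4.20 − √0.511)/0.00591
  = 6.9600 × (2.0494 − 0.71484) / 0.00591 = 1571.6 s.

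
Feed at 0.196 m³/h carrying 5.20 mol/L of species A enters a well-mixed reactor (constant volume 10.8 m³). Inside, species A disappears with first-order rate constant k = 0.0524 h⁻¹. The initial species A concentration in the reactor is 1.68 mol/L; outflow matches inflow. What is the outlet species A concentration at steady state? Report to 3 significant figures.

V dC/dt = Q(C_in − C) − k V C.
Steady state (dC/dt = 0): C_ss = Q C_in/(Q + kV) = C_in/(1 + kV/Q).
C_ss = 0.196·5.20/(0.196 + 0.0524·10.8) = 1.0192/0.76192 = 1.3377 mol/L.

1.34 mol/L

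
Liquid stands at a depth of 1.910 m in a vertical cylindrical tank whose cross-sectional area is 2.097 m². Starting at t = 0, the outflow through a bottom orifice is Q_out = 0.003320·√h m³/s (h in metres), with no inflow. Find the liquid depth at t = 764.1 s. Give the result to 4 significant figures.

0.6040 m

Mass balance (ρ constant): A dh/dt = −0.003320 √h.
∫ h^(−1/2) dh = −(0.003320/A) ∫ dt, giving 2√h = 2√h₀ − (0.003320/A) t.
√h = √1.910 − 0.003320·764.1/(2·2.097) = 1.38203 − 0.604867 = 0.777161.
h = 0.777161² = 0.603979 m.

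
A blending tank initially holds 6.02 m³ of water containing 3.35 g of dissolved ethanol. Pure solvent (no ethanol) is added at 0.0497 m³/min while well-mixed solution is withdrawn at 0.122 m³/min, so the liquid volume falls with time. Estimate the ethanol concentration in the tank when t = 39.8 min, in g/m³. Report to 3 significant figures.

0.356 g/m³

Let m(t) be the amount of ethanol. Volume: V(t) = V₀ + (Q_in − Q_out) t = 6.02 − 0.072300 t; V(39.8) = 3.1425 m³.
No ethanol enters, so dm/dt = −Q_out · (m/V).
Separate: dm/m = −Q_out dt/V(t) ⇒ ln(m/m₀) = −(Q_out/(Q_in−Q_out)) ln(V/V₀).
m = m₀ (V₀/V)^(Q_out/(Q_in−Q_out)) = 3.35 × (6.02/3.1425)^(-1.6874) = 1.1185 g.
C = m/V = 1.1185/3.1425 = 0.35594 g/m³.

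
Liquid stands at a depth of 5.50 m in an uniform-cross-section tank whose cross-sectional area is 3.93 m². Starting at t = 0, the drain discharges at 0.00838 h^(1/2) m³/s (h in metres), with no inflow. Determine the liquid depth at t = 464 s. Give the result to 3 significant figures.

Unsteady balance on liquid volume: A dh/dt = −0.00838 √h.
Separate and integrate: 2(√h − √h₀) = −(0.00838/A) t.
√h = √5.50 − 0.00838·464/(2·3.93) = 2.3452 − 0.49470 = 1.8505.
h = 1.8505² = 3.4244 m.

3.42 m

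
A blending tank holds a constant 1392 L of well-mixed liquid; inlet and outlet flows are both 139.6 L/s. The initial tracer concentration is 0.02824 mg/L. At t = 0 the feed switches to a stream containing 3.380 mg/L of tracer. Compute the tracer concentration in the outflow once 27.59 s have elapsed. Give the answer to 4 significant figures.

Mass balance on the solute (V constant): V dC/dt = Q(C_in − C).
Time constant τ = V/Q = 1392/139.6 = 9.97135 s.
Integrating: C(t) = C_in + (C₀ − C_in) e^(−t/τ).
C(27.59) = 3.380 + (0.02824 − 3.380)·e^(−27.59/9.97135) = 3.380 + (-3.35176)·0.0628548 = 3.16933 mg/L.

3.169 mg/L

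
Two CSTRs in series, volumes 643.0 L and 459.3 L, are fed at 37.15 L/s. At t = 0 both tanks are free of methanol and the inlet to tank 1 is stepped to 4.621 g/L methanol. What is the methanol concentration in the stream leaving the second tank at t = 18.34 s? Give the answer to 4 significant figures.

Time constants: τᵢ = Vᵢ/Q for each well-mixed tank.
τ₁ = 643.0/37.15 = 17.3082 s; τ₂ = 459.3/37.15 = 12.3634 s.
Solving the cascade with C₁(0)=C₂(0)=0 gives C₂(t) = C_in[1 − (τ₁ e^(−t/τ₁) − τ₂ e^(−t/τ₂))/(τ₁ − τ₂)].
At t = 18.34: e^(−t/τ₁) = 0.346590, e^(−t/τ₂) = 0.226862.
C₂ = 4.621·[1 − (17.3082·0.346590 − 12.3634·0.226862)/(4.94482)] = 4.621·0.354058 = 1.63610 g/L.

1.636 g/L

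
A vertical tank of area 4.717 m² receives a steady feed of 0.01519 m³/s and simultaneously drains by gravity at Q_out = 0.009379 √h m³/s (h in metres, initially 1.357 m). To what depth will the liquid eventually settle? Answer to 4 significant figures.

A dh/dt = Q_in − 0.009379 √h. Steady state requires inflow = outflow:
Q_in = 0.009379 √h_ss ⇒ √h_ss = 0.01519/0.009379 = 1.61958.
h_ss = 1.61958² = 2.62303 m. (Since h₀ = 1.357 m < h_ss, the level will rise toward this value.)

2.623 m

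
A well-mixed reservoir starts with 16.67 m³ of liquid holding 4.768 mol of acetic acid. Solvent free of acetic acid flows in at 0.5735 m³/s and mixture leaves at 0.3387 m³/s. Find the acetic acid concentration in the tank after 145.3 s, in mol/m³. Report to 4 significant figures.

Let m(t) be the amount of acetic acid. Volume: V(t) = V₀ + (Q_in − Q_out) t = 16.67 + 0.234800 t; V(145.3) = 50.7864 m³.
No acetic acid enters, so dm/dt = −Q_out · (m/V).
dm/m = −Q_out dt/(V₀ + 0.234800 t); integrating gives ln(m/m₀) = −(Q_out/(Q_in−Q_out)) ln(V/V₀).
m = m₀ (V₀/V)^(Q_out/(Q_in−Q_out)) = 4.768 × (16.67/50.7864)^(1.44250) = 0.955950 mol.
C = m/V = 0.955950/50.7864 = 0.0188229 mol/m³.

0.01882 mol/m³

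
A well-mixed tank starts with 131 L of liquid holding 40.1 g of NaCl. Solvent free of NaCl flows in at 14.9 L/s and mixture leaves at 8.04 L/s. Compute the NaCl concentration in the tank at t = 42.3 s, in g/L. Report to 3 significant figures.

0.0242 g/L

Total volume: dV/dt = Q_in − Q_out = 6.8600 L/s, so V(t) = 131 + 6.8600 t and V(42.3) = 421.18 L.
Solute balance: dm/dt = 0 − Q_out C = −Q_out m/V(t).
Separate: dm/m = −Q_out dt/V(t) ⇒ ln(m/m₀) = −(Q_out/(Q_in−Q_out)) ln(V/V₀).
m = m₀ (V₀/V)^(Q_out/(Q_in−Q_out)) = 40.1 × (131/421.18)^(1.1720) = 10.203 g.
C = m/V = 10.203/421.18 = 0.024224 g/L.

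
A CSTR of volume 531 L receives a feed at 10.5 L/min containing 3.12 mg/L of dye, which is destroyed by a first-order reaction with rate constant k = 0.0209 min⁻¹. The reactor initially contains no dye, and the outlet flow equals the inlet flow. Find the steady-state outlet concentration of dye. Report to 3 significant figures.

1.52 mg/L

Accumulation = in − out − consumed: V dC/dt = Q C_in − Q C − k V C.
At steady state: 0 = Q C_in − (Q + kV) C_ss, so C_ss = Q C_in/(Q + kV).
C_ss = 10.5·3.12/(10.5 + 0.0209·531) = 32.760/21.598 = 1.5168 mg/L.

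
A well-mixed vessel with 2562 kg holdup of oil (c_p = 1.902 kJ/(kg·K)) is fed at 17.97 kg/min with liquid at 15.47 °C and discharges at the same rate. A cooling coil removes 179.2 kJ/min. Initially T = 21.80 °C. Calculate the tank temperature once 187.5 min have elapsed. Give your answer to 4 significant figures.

M c_p dT/dt = ṁ c_p (T_in − T) − Q̇.
Rearrange: dT/dt = (T_ss − T)/τ with τ = M/ṁ = 142.571 min and T_ss = T_in − Q̇/(ṁ c_p) = 10.2270 °C.
T approaches T_ss exponentially: T(t) = T_ss + (T₀ − T_ss) e^(−t/τ).
T(187.5) = 10.2270 + (11.5730)·e^(−187.5/142.571) = 10.2270 + (11.5730)·0.268438 = 13.3336 °C.

13.33 °C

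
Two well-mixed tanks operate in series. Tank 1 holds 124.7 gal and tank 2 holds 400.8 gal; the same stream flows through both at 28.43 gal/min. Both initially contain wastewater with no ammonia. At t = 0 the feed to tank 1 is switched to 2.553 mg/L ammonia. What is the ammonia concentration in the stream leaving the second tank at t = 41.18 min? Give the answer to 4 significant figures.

2.353 mg/L

Each tank obeys Vᵢ dCᵢ/dt = Q(Cᵢ₋₁ − Cᵢ), so τᵢ = Vᵢ/Q.
τ₁ = 124.7/28.43 = 4.38621 min; τ₂ = 400.8/28.43 = 14.0978 min.
Solving the cascade with C₁(0)=C₂(0)=0 gives C₂(t) = C_in[1 − (τ₁ e^(−t/τ₁) − τ₂ e^(−t/τ₂))/(τ₁ − τ₂)].
At t = 41.18: e^(−t/τ₁) = 8.36799e-05, e^(−t/τ₂) = 0.0538784.
C₂ = 2.553·[1 − (4.38621·8.36799e-05 − 14.0978·0.0538784)/(-9.71157)] = 2.553·0.921825 = 2.35342 mg/L.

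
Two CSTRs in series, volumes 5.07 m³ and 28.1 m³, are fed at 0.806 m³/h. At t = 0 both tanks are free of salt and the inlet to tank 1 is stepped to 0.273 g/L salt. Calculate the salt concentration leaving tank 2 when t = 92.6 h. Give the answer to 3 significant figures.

0.250 g/L

Each tank obeys Vᵢ dCᵢ/dt = Q(Cᵢ₋₁ − Cᵢ), so τᵢ = Vᵢ/Q.
τ₁ = 5.07/0.806 = 6.2903 h; τ₂ = 28.1/0.806 = 34.864 h.
Tank 1: C₁ = C_in(1 − e^(−t/τ₁)). Tank 2 (τ₁ ≠ τ₂): C₂ = C_in[1 − (τ₁ e^(−t/τ₁) − τ₂ e^(−t/τ₂))/(τ₁ − τ₂)].
At t = 92.6: e^(−t/τ₁) = 4.0433e-07, e^(−t/τ₂) = 0.070224.
C₂ = 0.273·[1 − (6.2903·4.0433e-07 − 34.864·0.070224)/(-28.573)] = 0.273·0.91432 = 0.24961 g/L.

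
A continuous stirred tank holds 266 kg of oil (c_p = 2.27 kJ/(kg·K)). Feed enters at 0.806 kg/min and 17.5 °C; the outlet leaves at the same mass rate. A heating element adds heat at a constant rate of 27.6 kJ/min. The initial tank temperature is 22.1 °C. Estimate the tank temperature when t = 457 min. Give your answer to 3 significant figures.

M c_p dT/dt = ṁ c_p (T_in − T) + Q̇.
Rearrange: dT/dt = (T_ss − T)/τ with τ = M/ṁ = 330.02 min and T_ss = T_in + Q̇/(ṁ c_p) = 32.585 °C.
T approaches T_ss exponentially: T(t) = T_ss + (T₀ − T_ss) e^(−t/τ).
T(457) = 32.585 + (-10.485)·e^(−457/330.02) = 32.585 + (-10.485)·0.25039 = 29.960 °C.

30.0 °C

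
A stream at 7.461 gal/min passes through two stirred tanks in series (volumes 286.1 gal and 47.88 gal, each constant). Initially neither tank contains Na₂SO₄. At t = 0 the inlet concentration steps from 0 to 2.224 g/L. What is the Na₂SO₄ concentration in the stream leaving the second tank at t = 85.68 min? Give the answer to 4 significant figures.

Species balance on tank i: dCᵢ/dt = (Cᵢ₋₁ − Cᵢ)/τᵢ with τᵢ = Vᵢ/Q.
τ₁ = 286.1/7.461 = 38.3461 min; τ₂ = 47.88/7.461 = 6.41737 min.
Solving the cascade with C₁(0)=C₂(0)=0 gives C₂(t) = C_in[1 − (τ₁ e^(−t/τ₁) − τ₂ e^(−t/τ₂))/(τ₁ − τ₂)].
At t = 85.68: e^(−t/τ₁) = 0.107058, e^(−t/τ₂) = 1.59082e-06.
C₂ = 2.224·[1 − (38.3461·0.107058 − 6.41737·1.59082e-06)/(31.9287)] = 2.224·0.871425 = 1.93805 g/L.

1.938 g/L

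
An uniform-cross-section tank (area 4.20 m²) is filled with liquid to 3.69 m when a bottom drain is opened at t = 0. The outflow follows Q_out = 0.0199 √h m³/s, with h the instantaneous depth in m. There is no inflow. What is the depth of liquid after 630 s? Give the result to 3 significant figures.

0.184 m

With no inflow, A dh/dt = −0.0199 √h.
∫ h^(−1/2) dh = −(0.0199/A) ∫ dt, giving 2√h = 2√h₀ − (0.0199/A) t.
√h = √3.69 − 0.0199·630/(2·4.20) = 1.9209 − 1.4925 = 0.42844.
h = 0.42844² = 0.18356 m.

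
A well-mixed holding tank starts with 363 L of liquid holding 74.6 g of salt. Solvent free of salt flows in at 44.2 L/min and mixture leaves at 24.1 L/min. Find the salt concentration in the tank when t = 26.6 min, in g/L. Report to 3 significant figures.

0.0281 g/L

Total volume: dV/dt = Q_in − Q_out = 20.100 L/min, so V(t) = 363 + 20.100 t and V(26.6) = 897.66 L.
No salt enters, so dm/dt = −Q_out · (m/V).
Separate: dm/m = −Q_out dt/V(t) ⇒ ln(m/m₀) = −(Q_out/(Q_in−Q_out)) ln(V/V₀).
m = m₀ (V₀/V)^(Q_out/(Q_in−Q_out)) = 74.6 × (363/897.66)^(1.1990) = 25.193 g.
C = m/V = 25.193/897.66 = 0.028065 g/L.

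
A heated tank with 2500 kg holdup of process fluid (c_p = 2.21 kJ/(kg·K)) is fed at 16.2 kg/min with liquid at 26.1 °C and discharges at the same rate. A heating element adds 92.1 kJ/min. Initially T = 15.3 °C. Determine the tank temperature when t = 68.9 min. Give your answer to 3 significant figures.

Heat balance on the well-mixed liquid: M c_p dT/dt = ṁ c_p (T_in − T) + 92.1.
Rearrange: dT/dt = (T_ss − T)/τ with τ = M/ṁ = 154.32 min and T_ss = T_in + Q̇/(ṁ c_p) = 28.672 °C.
T approaches T_ss exponentially: T(t) = T_ss + (T₀ − T_ss) e^(−t/τ).
T(68.9) = 28.672 + (-13.372)·e^(−68.9/154.32) = 28.672 + (-13.372)·0.63988 = 20.116 °C.

20.1 °C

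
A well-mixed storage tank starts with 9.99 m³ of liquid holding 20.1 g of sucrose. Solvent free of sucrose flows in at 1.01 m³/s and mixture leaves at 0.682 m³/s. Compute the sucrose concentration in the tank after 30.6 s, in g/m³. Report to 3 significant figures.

Total volume: dV/dt = Q_in − Q_out = 0.32800 m³/s, so V(t) = 9.99 + 0.32800 t and V(30.6) = 20.027 m³.
Species balance (pure solvent in): dm/dt = −Q_out · m/V(t).
Separate: dm/m = −Q_out dt/V(t) ⇒ ln(m/m₀) = −(Q_out/(Q_in−Q_out)) ln(V/V₀).
m = m₀ (V₀/V)^(Q_out/(Q_in−Q_out)) = 20.1 × (9.99/20.027)^(2.0793) = 4.7333 g.
C = m/V = 4.7333/20.027 = 0.23635 g/m³.

0.236 g/m³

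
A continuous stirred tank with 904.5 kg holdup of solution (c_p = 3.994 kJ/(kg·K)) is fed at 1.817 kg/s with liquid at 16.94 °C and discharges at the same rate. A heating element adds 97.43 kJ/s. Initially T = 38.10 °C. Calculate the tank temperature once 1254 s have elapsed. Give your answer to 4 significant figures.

30.99 °C

M c_p dT/dt = ṁ c_p (T_in − T) + Q̇.
τ = M/ṁ = 497.799 s; T_ss = T_in + Q̇/(ṁ c_p) = 16.94 + 97.43/(1.817·3.994) = 30.3655 °C.
T approaches T_ss exponentially: T(t) = T_ss + (T₀ − T_ss) e^(−t/τ).
T(1254) = 30.3655 + (7.73452)·e^(−1254/497.799) = 30.3655 + (7.73452)·0.0805328 = 30.9884 °C.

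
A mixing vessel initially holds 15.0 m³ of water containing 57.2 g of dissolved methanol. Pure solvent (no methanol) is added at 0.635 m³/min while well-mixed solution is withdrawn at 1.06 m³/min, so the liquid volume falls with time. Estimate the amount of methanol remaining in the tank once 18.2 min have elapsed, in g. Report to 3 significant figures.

9.38 g

Total volume: dV/dt = Q_in − Q_out = -0.42500 m³/min, so V(t) = 15.0 − 0.42500 t and V(18.2) = 7.2650 m³.
No methanol enters, so dm/dt = −Q_out · (m/V).
Separate: dm/m = −Q_out dt/V(t) ⇒ ln(m/m₀) = −(Q_out/(Q_in−Q_out)) ln(V/V₀).
m = m₀ (V₀/V)^(Q_out/(Q_in−Q_out)) = 57.2 × (15.0/7.2650)^(-2.4941) = 9.3780 g.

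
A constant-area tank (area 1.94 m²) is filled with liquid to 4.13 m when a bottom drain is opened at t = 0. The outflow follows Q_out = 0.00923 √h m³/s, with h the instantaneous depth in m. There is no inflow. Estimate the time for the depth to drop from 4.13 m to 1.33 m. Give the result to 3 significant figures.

369 s

Volume balance on the tank: A dh/dt = −0.00923 √h.
∫ h^(−1/2) dh = −(0.00923/A) ∫ dt, giving 2√h = 2√h₀ − (0.00923/A) t.
t = 2A(√h₀ − √h)/0.00923 = 2·1.94·(√4.13 − √1.33)/0.00923
  = 3.8800 × (2.0322 − 1.1533) / 0.00923 = 369.50 s.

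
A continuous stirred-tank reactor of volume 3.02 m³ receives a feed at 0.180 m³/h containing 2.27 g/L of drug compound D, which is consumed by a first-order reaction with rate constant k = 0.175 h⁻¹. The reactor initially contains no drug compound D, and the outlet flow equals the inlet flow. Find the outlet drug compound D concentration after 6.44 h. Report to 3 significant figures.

V dC/dt = Q(C_in − C) − k V C.
dC/dt = (Q/V) C_in − (Q/V + k) C; effective rate a = Q/V + k = 0.059603 + 0.175 = 0.23460 h⁻¹.
C_ss = Q C_in/(Q + kV) = 0.57671 g/L; C(t) = C_ss + (C₀ − C_ss) e^(−a t).
C(6.44) = 0.57671 + (-0.57671)·e^(−0.23460·6.44) = 0.57671 + (-0.57671)·0.22072 = 0.44942 g/L.

0.449 g/L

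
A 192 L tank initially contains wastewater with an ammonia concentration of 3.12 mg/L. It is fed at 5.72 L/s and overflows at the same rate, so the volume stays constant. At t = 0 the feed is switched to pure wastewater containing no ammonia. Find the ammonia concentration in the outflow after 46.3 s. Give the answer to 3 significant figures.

0.785 mg/L

Mass balance on the solute (V constant): V dC/dt = Q(C_in − C).
Time constant τ = V/Q = 192/5.72 = 33.566 s.
C approaches C_in exponentially: C(t) = C_in + (C₀ − C_in) e^(−t/τ).
C(46.3) = 0 + (3.12 − 0)·e^(−46.3/33.566) = 0 + (3.1200)·0.25174 = 0.78543 mg/L.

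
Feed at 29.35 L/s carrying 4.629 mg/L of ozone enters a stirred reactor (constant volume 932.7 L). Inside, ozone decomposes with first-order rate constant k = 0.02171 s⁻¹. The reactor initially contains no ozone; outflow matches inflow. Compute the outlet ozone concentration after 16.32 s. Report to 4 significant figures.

V dC/dt = Q(C_in − C) − k V C.
This is linear with rate a = Q/V + k = 0.0531778 s⁻¹.
C_ss = Q C_in/(Q + kV) = 2.73920 mg/L; C(t) = C_ss + (C₀ − C_ss) e^(−a t).
C(16.32) = 2.73920 + (-2.73920)·e^(−0.0531778·16.32) = 2.73920 + (-2.73920)·0.419848 = 1.58915 mg/L.

1.589 mg/L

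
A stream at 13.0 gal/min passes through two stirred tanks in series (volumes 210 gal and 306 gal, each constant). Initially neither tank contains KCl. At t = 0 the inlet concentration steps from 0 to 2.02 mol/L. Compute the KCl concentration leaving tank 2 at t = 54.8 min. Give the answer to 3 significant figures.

1.54 mol/L

Time constants: τᵢ = Vᵢ/Q for each well-mixed tank.
τ₁ = 210/13.0 = 16.154 min; τ₂ = 306/13.0 = 23.538 min.
Solving the cascade with C₁(0)=C₂(0)=0 gives C₂(t) = C_in[1 − (τ₁ e^(−t/τ₁) − τ₂ e^(−t/τ₂))/(τ₁ − τ₂)].
At t = 54.8: e^(−t/τ₁) = 0.033629, e^(−t/τ₂) = 0.097480.
C₂ = 2.02·[1 − (16.154·0.033629 − 23.538·0.097480)/(-7.3846)] = 2.02·0.76284 = 1.5409 mol/L.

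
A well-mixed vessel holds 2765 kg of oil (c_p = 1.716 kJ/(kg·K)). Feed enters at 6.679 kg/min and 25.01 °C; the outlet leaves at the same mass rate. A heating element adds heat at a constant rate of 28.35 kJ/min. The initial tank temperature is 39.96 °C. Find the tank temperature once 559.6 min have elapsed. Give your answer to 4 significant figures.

First-law balance (no shaft work): M c_p dT/dt = ṁ c_p (T_in − T) + 28.35.
Rearrange: dT/dt = (T_ss − T)/τ with τ = M/ṁ = 413.984 min and T_ss = T_in + Q̇/(ṁ c_p) = 27.4836 °C.
Integrating: T(t) = T_ss + (T₀ − T_ss) e^(−t/τ).
T(559.6) = 27.4836 + (12.4764)·e^(−559.6/413.984) = 27.4836 + (12.4764)·0.258789 = 30.7123 °C.

30.71 °C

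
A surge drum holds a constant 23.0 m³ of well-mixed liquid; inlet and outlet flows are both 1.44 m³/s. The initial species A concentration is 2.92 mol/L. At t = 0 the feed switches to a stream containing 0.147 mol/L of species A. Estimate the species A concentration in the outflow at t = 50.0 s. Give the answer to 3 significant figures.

0.268 mol/L

Accumulation = in − out for the solute gives V dC/dt = Q(C_in − C).
So dC/dt = (C_in − C)/τ with τ = V/Q = 23.0/1.44 = 15.972 s.
Integrating: C(t) = C_in + (C₀ − C_in) e^(−t/τ).
C(50.0) = 0.147 + (2.92 − 0.147)·e^(−50.0/15.972) = 0.147 + (2.7730)·0.043699 = 0.26818 mol/L.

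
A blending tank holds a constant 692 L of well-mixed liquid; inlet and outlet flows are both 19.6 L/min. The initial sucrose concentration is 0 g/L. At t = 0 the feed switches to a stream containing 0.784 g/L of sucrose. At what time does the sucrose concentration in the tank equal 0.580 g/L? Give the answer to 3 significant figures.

Accumulation = in − out for the solute gives V dC/dt = Q(C_in − C), so τ = V/Q = 35.306 min.
C(t) = C_in + (C₀ − C_in) e^(−t/τ). Set C = 0.580 and solve for t:
e^(−t/τ) = (C − C_in)/(C₀ − C_in) = (0.580 − 0.784)/(0 − 0.784) = 0.26020
t = −τ ln(…) = 35.306 × 1.3463 = 47.532 min.

47.5 min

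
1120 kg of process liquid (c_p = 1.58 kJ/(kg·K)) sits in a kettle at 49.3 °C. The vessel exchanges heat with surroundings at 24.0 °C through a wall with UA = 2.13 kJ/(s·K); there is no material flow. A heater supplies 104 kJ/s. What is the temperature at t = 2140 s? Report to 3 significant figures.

71.0 °C

First-law balance (no shaft work): M c_p dT/dt = −UA(T − T_amb) + Q̇.
dT/dt = (T_ss − T)/τ with T_ss = T_amb + Q̇/UA = 24.0 + 104/2.13 = 72.826 °C, τ = M c_p/UA = 1120·1.58/2.13 = 830.80 s.
This is linear first-order; T(t) = T_ss + (T₀ − T_ss) e^(−t/τ).
T(2140) = 72.826 + (-23.526)·0.076090 = 71.036 °C.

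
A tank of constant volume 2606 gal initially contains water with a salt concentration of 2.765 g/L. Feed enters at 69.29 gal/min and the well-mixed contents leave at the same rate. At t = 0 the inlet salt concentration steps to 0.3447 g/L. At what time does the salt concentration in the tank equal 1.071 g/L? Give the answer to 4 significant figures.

Mass balance on the solute (V constant): V dC/dt = Q(C_in − C), so τ = V/Q = 37.6100 min.
C(t) = C_in + (C₀ − C_in) e^(−t/τ). Set C = 1.071 and solve for t:
e^(−t/τ) = (C − C_in)/(C₀ − C_in) = (1.071 − 0.3447)/(2.765 − 0.3447) = 0.300087
t = −τ ln(…) = 37.6100 × 1.20368 = 45.2706 min.

45.27 min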